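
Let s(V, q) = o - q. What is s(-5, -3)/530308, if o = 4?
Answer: 7/530308 ≈ 1.3200e-5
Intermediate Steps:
s(V, q) = 4 - q
s(-5, -3)/530308 = (4 - 1*(-3))/530308 = (4 + 3)/530308 = (1/530308)*7 = 7/530308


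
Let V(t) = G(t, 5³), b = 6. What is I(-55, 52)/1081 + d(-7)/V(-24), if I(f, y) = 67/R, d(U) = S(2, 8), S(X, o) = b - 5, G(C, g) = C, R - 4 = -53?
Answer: -54577/1271256 ≈ -0.042932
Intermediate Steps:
R = -49 (R = 4 - 53 = -49)
V(t) = t
S(X, o) = 1 (S(X, o) = 6 - 5 = 1)
d(U) = 1
I(f, y) = -67/49 (I(f, y) = 67/(-49) = 67*(-1/49) = -67/49)
I(-55, 52)/1081 + d(-7)/V(-24) = -67/49/1081 + 1/(-24) = -67/49*1/1081 + 1*(-1/24) = -67/52969 - 1/24 = -54577/1271256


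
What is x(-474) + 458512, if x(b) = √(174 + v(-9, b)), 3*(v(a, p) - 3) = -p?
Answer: 458512 + √335 ≈ 4.5853e+5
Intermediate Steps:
v(a, p) = 3 - p/3 (v(a, p) = 3 + (-p)/3 = 3 - p/3)
x(b) = √(177 - b/3) (x(b) = √(174 + (3 - b/3)) = √(177 - b/3))
x(-474) + 458512 = √(1593 - 3*(-474))/3 + 458512 = √(1593 + 1422)/3 + 458512 = √3015/3 + 458512 = (3*√335)/3 + 458512 = √335 + 458512 = 458512 + √335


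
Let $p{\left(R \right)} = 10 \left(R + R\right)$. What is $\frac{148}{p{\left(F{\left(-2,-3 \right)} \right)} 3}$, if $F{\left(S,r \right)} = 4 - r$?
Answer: $\frac{37}{105} \approx 0.35238$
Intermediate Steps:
$p{\left(R \right)} = 20 R$ ($p{\left(R \right)} = 10 \cdot 2 R = 20 R$)
$\frac{148}{p{\left(F{\left(-2,-3 \right)} \right)} 3} = \frac{148}{20 \left(4 - -3\right) 3} = \frac{148}{20 \left(4 + 3\right) 3} = \frac{148}{20 \cdot 7 \cdot 3} = \frac{148}{140 \cdot 3} = \frac{148}{420} = 148 \cdot \frac{1}{420} = \frac{37}{105}$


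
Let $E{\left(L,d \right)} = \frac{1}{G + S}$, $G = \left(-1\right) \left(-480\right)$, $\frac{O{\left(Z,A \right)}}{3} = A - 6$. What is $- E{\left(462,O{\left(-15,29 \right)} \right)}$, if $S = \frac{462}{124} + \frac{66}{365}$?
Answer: $- \frac{22630}{10950807} \approx -0.0020665$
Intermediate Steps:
$O{\left(Z,A \right)} = -18 + 3 A$ ($O{\left(Z,A \right)} = 3 \left(A - 6\right) = 3 \left(-6 + A\right) = -18 + 3 A$)
$S = \frac{88407}{22630}$ ($S = 462 \cdot \frac{1}{124} + 66 \cdot \frac{1}{365} = \frac{231}{62} + \frac{66}{365} = \frac{88407}{22630} \approx 3.9066$)
$G = 480$
$E{\left(L,d \right)} = \frac{22630}{10950807}$ ($E{\left(L,d \right)} = \frac{1}{480 + \frac{88407}{22630}} = \frac{1}{\frac{10950807}{22630}} = \frac{22630}{10950807}$)
$- E{\left(462,O{\left(-15,29 \right)} \right)} = \left(-1\right) \frac{22630}{10950807} = - \frac{22630}{10950807}$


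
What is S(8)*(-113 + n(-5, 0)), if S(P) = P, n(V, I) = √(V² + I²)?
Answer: -864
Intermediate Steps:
n(V, I) = √(I² + V²)
S(8)*(-113 + n(-5, 0)) = 8*(-113 + √(0² + (-5)²)) = 8*(-113 + √(0 + 25)) = 8*(-113 + √25) = 8*(-113 + 5) = 8*(-108) = -864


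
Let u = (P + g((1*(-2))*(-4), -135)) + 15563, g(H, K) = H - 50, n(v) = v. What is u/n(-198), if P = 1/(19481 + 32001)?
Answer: -799052123/10193436 ≈ -78.389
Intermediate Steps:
g(H, K) = -50 + H
P = 1/51482 ≈ 1.9424e-5
u = 799052123/51482 (u = (1/51482 + (-50 + (1*(-2))*(-4))) + 15563 = (1/51482 + (-50 - 2*(-4))) + 15563 = (1/51482 + (-50 + 8)) + 15563 = (1/51482 - 42) + 15563 = -2162243/51482 + 15563 = 799052123/51482 ≈ 15521.)
u/n(-198) = (799052123/51482)/(-198) = (799052123/51482)*(-1/198) = -799052123/10193436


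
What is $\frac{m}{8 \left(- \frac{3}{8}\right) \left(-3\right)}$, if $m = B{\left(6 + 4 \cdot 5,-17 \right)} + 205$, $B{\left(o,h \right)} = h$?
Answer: $\frac{188}{9} \approx 20.889$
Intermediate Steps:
$m = 188$ ($m = -17 + 205 = 188$)
$\frac{m}{8 \left(- \frac{3}{8}\right) \left(-3\right)} = \frac{1}{8 \left(- \frac{3}{8}\right) \left(-3\right)} 188 = \frac{1}{\left(-3\right) \left(-3\right)} 188 = \frac{1}{9} \cdot 188 = \frac{188}{9}$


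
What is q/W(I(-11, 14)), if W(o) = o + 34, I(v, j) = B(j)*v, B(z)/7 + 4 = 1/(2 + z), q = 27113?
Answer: 433808/5395 ≈ 80.409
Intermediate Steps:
B(z) = -28 + 7/(2 + z)
I(v, j) = 7*v*(-7 - 4*j)/(2 + j) (I(v, j) = (7*(-7 - 4*j)/(2 + j))*v = 7*v*(-7 - 4*j)/(2 + j))
W(o) = 34 + o
q/W(I(-11, 14)) = 27113/(34 - 7*(-11)*(7 + 4*14)/(2 + 14)) = 27113/(34 - 7*(-11)*(7 + 56)/16) = 27113/(34 - 7*(-11)*1/16*63) = 27113/(34 + 4851/16) = 27113/(5395/16) = 27113*(16/5395) = 433808/5395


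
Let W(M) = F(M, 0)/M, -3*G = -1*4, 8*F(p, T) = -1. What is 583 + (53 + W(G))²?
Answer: 3463241/1024 ≈ 3382.1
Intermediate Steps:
F(p, T) = -⅛ (F(p, T) = (⅛)*(-1) = -⅛)
G = 4/3 (G = -(-1)*4/3 = -⅓*(-4) = 4/3 ≈ 1.3333)
W(M) = -1/(8*M)
583 + (53 + W(G))² = 583 + (53 - 1/(8*4/3))² = 583 + (53 - ⅛*¾)² = 583 + (53 - 3/32)² = 583 + (1693/32)² = 583 + 2866249/1024 = 3463241/1024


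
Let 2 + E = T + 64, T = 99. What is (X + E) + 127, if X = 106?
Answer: 394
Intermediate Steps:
E = 161 (E = -2 + (99 + 64) = -2 + 163 = 161)
(X + E) + 127 = (106 + 161) + 127 = 267 + 127 = 394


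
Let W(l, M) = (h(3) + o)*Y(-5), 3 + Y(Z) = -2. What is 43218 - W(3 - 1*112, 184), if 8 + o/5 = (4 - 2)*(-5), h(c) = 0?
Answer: 42768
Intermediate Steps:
Y(Z) = -5 (Y(Z) = -3 - 2 = -5)
o = -90 (o = -40 + 5*((4 - 2)*(-5)) = -40 + 5*(2*(-5)) = -40 + 5*(-10) = -40 - 50 = -90)
W(l, M) = 450 (W(l, M) = (0 - 90)*(-5) = -90*(-5) = 450)
43218 - W(3 - 1*112, 184) = 43218 - 1*450 = 43218 - 450 = 42768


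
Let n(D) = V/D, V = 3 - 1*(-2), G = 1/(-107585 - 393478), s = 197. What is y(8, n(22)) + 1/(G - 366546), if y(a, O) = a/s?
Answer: 1469202397781/36181539764603 ≈ 0.040606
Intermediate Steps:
G = -1/501063 (G = 1/(-501063) = -1/501063 ≈ -1.9958e-6)
V = 5 (V = 3 + 2 = 5)
n(D) = 5/D
y(a, O) = a/197
y(8, n(22)) + 1/(G - 366546) = (1/197)*8 + 1/(-1/501063 - 366546) = 8/197 + 1/(-183662638399/501063) = 8/197 - 501063/183662638399 = 1469202397781/36181539764603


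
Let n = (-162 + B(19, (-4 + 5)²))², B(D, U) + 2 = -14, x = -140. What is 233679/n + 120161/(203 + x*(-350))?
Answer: 15304888961/1558947852 ≈ 9.8174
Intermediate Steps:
B(D, U) = -16 (B(D, U) = -2 - 14 = -16)
n = 31684 (n = (-162 - 16)² = (-178)² = 31684)
233679/n + 120161/(203 + x*(-350)) = 233679/31684 + 120161/(203 - 140*(-350)) = 233679*(1/31684) + 120161/(203 + 49000) = 233679/31684 + 120161/49203 = 15304888961/1558947852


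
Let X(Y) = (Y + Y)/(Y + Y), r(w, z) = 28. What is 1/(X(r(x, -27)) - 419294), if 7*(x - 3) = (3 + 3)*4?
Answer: -1/419293 ≈ -2.3850e-6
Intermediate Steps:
x = 45/7 (x = 3 + ((3 + 3)*4)/7 = 3 + (6*4)/7 = 3 + (⅐)*24 = 3 + 24/7 = 45/7 ≈ 6.4286)
X(Y) = 1 (X(Y) = (2*Y)/((2*Y)) = (2*Y)*(1/(2*Y)) = 1)
1/(X(r(x, -27)) - 419294) = 1/(1 - 419294) = 1/(-419293) = -1/419293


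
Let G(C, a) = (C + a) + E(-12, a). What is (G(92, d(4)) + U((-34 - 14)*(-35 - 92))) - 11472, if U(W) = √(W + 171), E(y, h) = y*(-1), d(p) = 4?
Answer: -11364 + √6267 ≈ -11285.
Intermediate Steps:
E(y, h) = -y
G(C, a) = 12 + C + a (G(C, a) = (C + a) - 1*(-12) = (C + a) + 12 = 12 + C + a)
U(W) = √(171 + W)
(G(92, d(4)) + U((-34 - 14)*(-35 - 92))) - 11472 = ((12 + 92 + 4) + √(171 + (-34 - 14)*(-35 - 92))) - 11472 = (108 + √(171 - 48*(-127))) - 11472 = (108 + √(171 + 6096)) - 11472 = (108 + √6267) - 11472 = -11364 + √6267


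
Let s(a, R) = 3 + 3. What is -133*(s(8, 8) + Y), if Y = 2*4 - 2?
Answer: -1596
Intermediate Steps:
s(a, R) = 6
Y = 6 (Y = 8 - 2 = 6)
-133*(s(8, 8) + Y) = -133*(6 + 6) = -133*12 = -1596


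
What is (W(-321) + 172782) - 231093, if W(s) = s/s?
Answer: -58310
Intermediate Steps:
W(s) = 1
(W(-321) + 172782) - 231093 = (1 + 172782) - 231093 = 172783 - 231093 = -58310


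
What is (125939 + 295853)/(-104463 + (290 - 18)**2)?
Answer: -421792/30479 ≈ -13.839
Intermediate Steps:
(125939 + 295853)/(-104463 + (290 - 18)**2) = 421792/(-104463 + 272**2) = 421792/(-104463 + 73984) = 421792/(-30479) = 421792*(-1/30479) = -421792/30479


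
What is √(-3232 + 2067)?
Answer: I*√1165 ≈ 34.132*I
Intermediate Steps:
√(-3232 + 2067) = √(-1165) = I*√1165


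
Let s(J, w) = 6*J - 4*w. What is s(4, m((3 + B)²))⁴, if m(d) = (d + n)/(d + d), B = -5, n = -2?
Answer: 279841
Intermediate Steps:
m(d) = (-2 + d)/(2*d) (m(d) = (d - 2)/(d + d) = (-2 + d)/((2*d)) = (-2 + d)*(1/(2*d)) = (-2 + d)/(2*d))
s(J, w) = -4*w + 6*J
s(4, m((3 + B)²))⁴ = (-2*(-2 + (3 - 5)²)/((3 - 5)²) + 6*4)⁴ = (-2*(-2 + (-2)²)/((-2)²) + 24)⁴ = (-2*(-2 + 4)/4 + 24)⁴ = (-2*2/4 + 24)⁴ = (-4*¼ + 24)⁴ = (-1 + 24)⁴ = 23⁴ = 279841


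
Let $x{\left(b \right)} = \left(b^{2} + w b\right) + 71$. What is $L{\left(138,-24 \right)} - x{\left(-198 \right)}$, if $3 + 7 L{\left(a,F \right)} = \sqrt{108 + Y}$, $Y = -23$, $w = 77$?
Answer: $- \frac{168206}{7} + \frac{\sqrt{85}}{7} \approx -24028.0$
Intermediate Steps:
$x{\left(b \right)} = 71 + b^{2} + 77 b$ ($x{\left(b \right)} = \left(b^{2} + 77 b\right) + 71 = 71 + b^{2} + 77 b$)
$L{\left(a,F \right)} = - \frac{3}{7} + \frac{\sqrt{85}}{7}$ ($L{\left(a,F \right)} = - \frac{3}{7} + \frac{\sqrt{108 - 23}}{7} = - \frac{3}{7} + \frac{\sqrt{85}}{7}$)
$L{\left(138,-24 \right)} - x{\left(-198 \right)} = \left(- \frac{3}{7} + \frac{\sqrt{85}}{7}\right) - \left(71 + \left(-198\right)^{2} + 77 \left(-198\right)\right) = \left(- \frac{3}{7} + \frac{\sqrt{85}}{7}\right) - \left(71 + 39204 - 15246\right) = \left(- \frac{3}{7} + \frac{\sqrt{85}}{7}\right) - 24029 = - \frac{168206}{7} + \frac{\sqrt{85}}{7}$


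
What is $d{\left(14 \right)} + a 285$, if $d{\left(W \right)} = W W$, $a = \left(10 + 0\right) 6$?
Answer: $17296$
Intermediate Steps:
$a = 60$ ($a = 10 \cdot 6 = 60$)
$d{\left(W \right)} = W^{2}$
$d{\left(14 \right)} + a 285 = 14^{2} + 60 \cdot 285 = 196 + 17100 = 17296$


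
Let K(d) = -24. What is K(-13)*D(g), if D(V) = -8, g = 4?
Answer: 192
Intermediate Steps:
K(-13)*D(g) = -24*(-8) = 192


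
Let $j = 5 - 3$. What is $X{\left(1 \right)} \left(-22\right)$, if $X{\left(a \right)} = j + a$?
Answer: $-66$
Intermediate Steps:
$j = 2$
$X{\left(a \right)} = 2 + a$
$X{\left(1 \right)} \left(-22\right) = \left(2 + 1\right) \left(-22\right) = 3 \left(-22\right) = -66$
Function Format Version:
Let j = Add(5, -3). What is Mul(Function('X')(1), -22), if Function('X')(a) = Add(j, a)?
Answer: -66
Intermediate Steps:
j = 2
Function('X')(a) = Add(2, a)
Mul(Function('X')(1), -22) = Mul(Add(2, 1), -22) = Mul(3, -22) = -66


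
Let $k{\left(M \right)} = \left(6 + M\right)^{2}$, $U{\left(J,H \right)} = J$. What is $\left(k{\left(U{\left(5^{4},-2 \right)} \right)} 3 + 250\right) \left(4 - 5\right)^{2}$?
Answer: $1194733$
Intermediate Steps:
$\left(k{\left(U{\left(5^{4},-2 \right)} \right)} 3 + 250\right) \left(4 - 5\right)^{2} = \left(\left(6 + 5^{4}\right)^{2} \cdot 3 + 250\right) \left(4 - 5\right)^{2} = \left(\left(6 + 625\right)^{2} \cdot 3 + 250\right) \left(-1\right)^{2} = \left(631^{2} \cdot 3 + 250\right) 1 = \left(398161 \cdot 3 + 250\right) 1 = \left(1194483 + 250\right) 1 = 1194733 \cdot 1 = 1194733$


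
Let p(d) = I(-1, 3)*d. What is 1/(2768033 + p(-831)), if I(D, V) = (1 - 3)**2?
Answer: 1/2764709 ≈ 3.6170e-7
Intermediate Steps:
I(D, V) = 4 (I(D, V) = (-2)**2 = 4)
p(d) = 4*d
1/(2768033 + p(-831)) = 1/(2768033 + 4*(-831)) = 1/(2768033 - 3324) = 1/2764709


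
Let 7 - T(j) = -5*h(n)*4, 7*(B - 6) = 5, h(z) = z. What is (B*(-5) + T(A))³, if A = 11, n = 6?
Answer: 279726264/343 ≈ 8.1553e+5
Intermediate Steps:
B = 47/7 (B = 6 + (⅐)*5 = 6 + 5/7 = 47/7 ≈ 6.7143)
T(j) = 127 (T(j) = 7 - (-5*6)*4 = 7 - (-30)*4 = 7 - 1*(-120) = 7 + 120 = 127)
(B*(-5) + T(A))³ = ((47/7)*(-5) + 127)³ = (-235/7 + 127)³ = (654/7)³ = 279726264/343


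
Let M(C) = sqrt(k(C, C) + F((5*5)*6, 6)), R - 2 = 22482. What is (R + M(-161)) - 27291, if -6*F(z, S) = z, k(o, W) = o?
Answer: -4807 + I*sqrt(186) ≈ -4807.0 + 13.638*I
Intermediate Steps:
R = 22484 (R = 2 + 22482 = 22484)
F(z, S) = -z/6
M(C) = sqrt(-25 + C) (M(C) = sqrt(C - 5*5*6/6) = sqrt(C - 25*6/6) = sqrt(C - 1/6*150) = sqrt(C - 25) = sqrt(-25 + C))
(R + M(-161)) - 27291 = (22484 + sqrt(-25 - 161)) - 27291 = (22484 + sqrt(-186)) - 27291 = (22484 + I*sqrt(186)) - 27291 = -4807 + I*sqrt(186)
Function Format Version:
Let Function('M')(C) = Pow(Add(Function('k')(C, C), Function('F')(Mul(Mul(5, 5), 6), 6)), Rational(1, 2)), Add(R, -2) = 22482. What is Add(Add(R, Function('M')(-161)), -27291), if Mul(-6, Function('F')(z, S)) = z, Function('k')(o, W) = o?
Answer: Add(-4807, Mul(I, Pow(186, Rational(1, 2)))) ≈ Add(-4807.0, Mul(13.638, I))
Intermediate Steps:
R = 22484 (R = Add(2, 22482) = 22484)
Function('F')(z, S) = Mul(Rational(-1, 6), z)
Function('M')(C) = Pow(Add(-25, C), Rational(1, 2)) (Function('M')(C) = Pow(Add(C, Mul(Rational(-1, 6), Mul(Mul(5, 5), 6))), Rational(1, 2)) = Pow(Add(C, Mul(Rational(-1, 6), Mul(25, 6))), Rational(1, 2)) = Pow(Add(C, Mul(Rational(-1, 6), 150)), Rational(1, 2)) = Pow(Add(C, -25), Rational(1, 2)) = Pow(Add(-25, C), Rational(1, 2)))
Add(Add(R, Function('M')(-161)), -27291) = Add(Add(22484, Pow(Add(-25, -161), Rational(1, 2))), -27291) = Add(Add(22484, Pow(-186, Rational(1, 2))), -27291) = Add(Add(22484, Mul(I, Pow(186, Rational(1, 2)))), -27291) = Add(-4807, Mul(I, Pow(186, Rational(1, 2))))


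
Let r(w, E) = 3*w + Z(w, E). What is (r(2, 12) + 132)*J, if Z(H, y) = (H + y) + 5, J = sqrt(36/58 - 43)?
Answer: 157*I*sqrt(35641)/29 ≈ 1022.1*I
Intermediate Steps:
J = I*sqrt(35641)/29 (J = sqrt(36*(1/58) - 43) = sqrt(18/29 - 43) = sqrt(-1229/29) = I*sqrt(35641)/29 ≈ 6.5099*I)
Z(H, y) = 5 + H + y
r(w, E) = 5 + E + 4*w (r(w, E) = 3*w + (5 + w + E) = 3*w + (5 + E + w) = 5 + E + 4*w)
(r(2, 12) + 132)*J = ((5 + 12 + 4*2) + 132)*(I*sqrt(35641)/29) = ((5 + 12 + 8) + 132)*(I*sqrt(35641)/29) = (25 + 132)*(I*sqrt(35641)/29) = 157*(I*sqrt(35641)/29) = 157*I*sqrt(35641)/29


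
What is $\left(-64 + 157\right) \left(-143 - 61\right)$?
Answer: $-18972$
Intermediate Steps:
$\left(-64 + 157\right) \left(-143 - 61\right) = 93 \left(-143 - 61\right) = 93 \left(-204\right) = -18972$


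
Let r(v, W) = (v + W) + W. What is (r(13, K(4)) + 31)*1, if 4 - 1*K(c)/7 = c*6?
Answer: -236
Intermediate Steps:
K(c) = 28 - 42*c (K(c) = 28 - 7*c*6 = 28 - 42*c)
r(v, W) = v + 2*W (r(v, W) = (W + v) + W = v + 2*W)
(r(13, K(4)) + 31)*1 = ((13 + 2*(28 - 42*4)) + 31)*1 = ((13 + 2*(28 - 168)) + 31)*1 = ((13 + 2*(-140)) + 31)*1 = ((13 - 280) + 31)*1 = (-267 + 31)*1 = -236*1 = -236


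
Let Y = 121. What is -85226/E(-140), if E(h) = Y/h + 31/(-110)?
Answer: 26249608/353 ≈ 74362.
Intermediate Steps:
E(h) = -31/110 + 121/h (E(h) = 121/h + 31/(-110) = 121/h + 31*(-1/110) = 121/h - 31/110 = -31/110 + 121/h)
-85226/E(-140) = -85226/(-31/110 + 121/(-140)) = -85226/(-31/110 + 121*(-1/140)) = -85226/(-31/110 - 121/140) = -85226/(-353/308) = -85226*(-308/353) = 26249608/353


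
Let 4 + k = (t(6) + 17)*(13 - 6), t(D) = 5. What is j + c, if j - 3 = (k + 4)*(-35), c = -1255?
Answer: -6642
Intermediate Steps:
k = 150 (k = -4 + (5 + 17)*(13 - 6) = -4 + 22*7 = -4 + 154 = 150)
j = -5387 (j = 3 + (150 + 4)*(-35) = 3 + 154*(-35) = 3 - 5390 = -5387)
j + c = -5387 - 1255 = -6642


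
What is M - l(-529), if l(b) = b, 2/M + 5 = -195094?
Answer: 103207369/195099 ≈ 529.00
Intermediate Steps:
M = -2/195099 (M = 2/(-5 - 195094) = 2/(-195099) = 2*(-1/195099) = -2/195099 ≈ -1.0251e-5)
M - l(-529) = -2/195099 - 1*(-529) = -2/195099 + 529 = 103207369/195099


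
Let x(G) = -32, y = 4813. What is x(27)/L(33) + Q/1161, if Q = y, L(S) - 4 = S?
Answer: 140929/42957 ≈ 3.2807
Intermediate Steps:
L(S) = 4 + S
Q = 4813
x(27)/L(33) + Q/1161 = -32/(4 + 33) + 4813/1161 = -32/37 + 4813*(1/1161) = -32*1/37 + 4813/1161 = -32/37 + 4813/1161 = 140929/42957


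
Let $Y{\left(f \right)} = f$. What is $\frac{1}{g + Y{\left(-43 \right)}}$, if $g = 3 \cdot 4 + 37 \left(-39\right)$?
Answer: $- \frac{1}{1474} \approx -0.00067843$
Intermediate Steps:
$g = -1431$ ($g = 12 - 1443 = -1431$)
$\frac{1}{g + Y{\left(-43 \right)}} = \frac{1}{-1431 - 43} = \frac{1}{-1474} = - \frac{1}{1474}$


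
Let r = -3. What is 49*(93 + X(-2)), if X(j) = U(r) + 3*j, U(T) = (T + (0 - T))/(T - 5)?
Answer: 4263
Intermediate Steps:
U(T) = 0 (U(T) = (T - T)/(-5 + T) = 0/(-5 + T) = 0)
X(j) = 3*j (X(j) = 0 + 3*j = 3*j)
49*(93 + X(-2)) = 49*(93 + 3*(-2)) = 49*(93 - 6) = 49*87 = 4263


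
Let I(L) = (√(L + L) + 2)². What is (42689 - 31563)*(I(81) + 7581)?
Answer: 86193122 + 400536*√2 ≈ 8.6760e+7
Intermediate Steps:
I(L) = (2 + √2*√L)² (I(L) = (√(2*L) + 2)² = (√2*√L + 2)² = (2 + √2*√L)²)
(42689 - 31563)*(I(81) + 7581) = (42689 - 31563)*((2 + √2*√81)² + 7581) = 11126*((2 + √2*9)² + 7581) = 11126*((2 + 9*√2)² + 7581) = 11126*(7581 + (2 + 9*√2)²) = 84346206 + 11126*(2 + 9*√2)²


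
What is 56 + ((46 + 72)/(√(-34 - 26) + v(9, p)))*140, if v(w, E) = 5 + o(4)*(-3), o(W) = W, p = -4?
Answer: 112*(√15 - 144*I)/(2*√15 + 7*I) ≈ -1004.9 - 1174.0*I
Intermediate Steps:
v(w, E) = -7 (v(w, E) = 5 + 4*(-3) = 5 - 12 = -7)
56 + ((46 + 72)/(√(-34 - 26) + v(9, p)))*140 = 56 + ((46 + 72)/(√(-34 - 26) - 7))*140 = 56 + (118/(√(-60) - 7))*140 = 56 + (118/(2*I*√15 - 7))*140 = 56 + (118/(-7 + 2*I*√15))*140 = 56 + 16520/(-7 + 2*I*√15)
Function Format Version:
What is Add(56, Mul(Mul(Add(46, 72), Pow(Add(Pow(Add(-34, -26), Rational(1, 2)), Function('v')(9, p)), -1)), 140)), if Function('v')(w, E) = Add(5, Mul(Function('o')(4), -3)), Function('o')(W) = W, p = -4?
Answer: Mul(112, Pow(Add(Mul(2, Pow(15, Rational(1, 2))), Mul(7, I)), -1), Add(Pow(15, Rational(1, 2)), Mul(-144, I))) ≈ Add(-1004.9, Mul(-1174.0, I))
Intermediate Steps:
Function('v')(w, E) = -7 (Function('v')(w, E) = Add(5, Mul(4, -3)) = Add(5, -12) = -7)
Add(56, Mul(Mul(Add(46, 72), Pow(Add(Pow(Add(-34, -26), Rational(1, 2)), Function('v')(9, p)), -1)), 140)) = Add(56, Mul(Mul(Add(46, 72), Pow(Add(Pow(Add(-34, -26), Rational(1, 2)), -7), -1)), 140)) = Add(56, Mul(Mul(118, Pow(Add(Pow(-60, Rational(1, 2)), -7), -1)), 140)) = Add(56, Mul(Mul(118, Pow(Add(Mul(2, I, Pow(15, Rational(1, 2))), -7), -1)), 140)) = Add(56, Mul(Mul(118, Pow(Add(-7, Mul(2, I, Pow(15, Rational(1, 2)))), -1)), 140)) = Add(56, Mul(16520, Pow(Add(-7, Mul(2, I, Pow(15, Rational(1, 2)))), -1)))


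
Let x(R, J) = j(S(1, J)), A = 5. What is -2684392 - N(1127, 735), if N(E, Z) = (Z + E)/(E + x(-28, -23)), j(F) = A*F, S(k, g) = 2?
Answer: -3052155566/1137 ≈ -2.6844e+6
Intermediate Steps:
j(F) = 5*F
x(R, J) = 10 (x(R, J) = 5*2 = 10)
N(E, Z) = (E + Z)/(10 + E) (N(E, Z) = (Z + E)/(E + 10) = (E + Z)/(10 + E))
-2684392 - N(1127, 735) = -2684392 - (1127 + 735)/(10 + 1127) = -2684392 - 1862/1137 = -3052155566/1137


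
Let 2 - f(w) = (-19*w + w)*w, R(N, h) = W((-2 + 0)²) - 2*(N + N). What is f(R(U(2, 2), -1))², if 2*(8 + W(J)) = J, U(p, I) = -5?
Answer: 12460900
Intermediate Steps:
W(J) = -8 + J/2
R(N, h) = -6 - 4*N (R(N, h) = (-8 + (-2 + 0)²/2) - 2*(N + N) = (-8 + (½)*(-2)²) - 4*N = (-8 + (½)*4) - 4*N = (-8 + 2) - 4*N = -6 - 4*N)
f(w) = 2 + 18*w² (f(w) = 2 - (-19*w + w)*w = 2 - (-18*w)*w = 2 - (-18)*w² = 2 + 18*w²)
f(R(U(2, 2), -1))² = (2 + 18*(-6 - 4*(-5))²)² = (2 + 18*(-6 + 20)²)² = (2 + 18*14²)² = (2 + 18*196)² = (2 + 3528)² = 3530² = 12460900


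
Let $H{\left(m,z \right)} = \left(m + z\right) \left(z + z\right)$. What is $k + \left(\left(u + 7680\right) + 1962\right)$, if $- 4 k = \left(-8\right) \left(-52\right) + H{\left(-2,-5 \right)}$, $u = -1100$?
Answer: $\frac{16841}{2} \approx 8420.5$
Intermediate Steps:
$H{\left(m,z \right)} = 2 z \left(m + z\right)$ ($H{\left(m,z \right)} = \left(m + z\right) 2 z = 2 z \left(m + z\right)$)
$k = - \frac{243}{2}$ ($k = - \frac{\left(-8\right) \left(-52\right) + 2 \left(-5\right) \left(-2 - 5\right)}{4} = - \frac{416 + 2 \left(-5\right) \left(-7\right)}{4} = - \frac{416 + 70}{4} = \left(- \frac{1}{4}\right) 486 = - \frac{243}{2} \approx -121.5$)
$k + \left(\left(u + 7680\right) + 1962\right) = - \frac{243}{2} + \left(\left(-1100 + 7680\right) + 1962\right) = - \frac{243}{2} + \left(6580 + 1962\right) = - \frac{243}{2} + 8542 = \frac{16841}{2}$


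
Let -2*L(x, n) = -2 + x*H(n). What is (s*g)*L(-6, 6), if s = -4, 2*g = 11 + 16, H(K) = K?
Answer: -1026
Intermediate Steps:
g = 27/2 (g = (11 + 16)/2 = (1/2)*27 = 27/2 ≈ 13.500)
L(x, n) = 1 - n*x/2 (L(x, n) = -(-2 + x*n)/2 = -(-2 + n*x)/2 = 1 - n*x/2)
(s*g)*L(-6, 6) = (-4*27/2)*(1 - 1/2*6*(-6)) = -54*(1 + 18) = -54*19 = -1026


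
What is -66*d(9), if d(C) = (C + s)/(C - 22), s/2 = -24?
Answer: -198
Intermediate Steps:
s = -48 (s = 2*(-24) = -48)
d(C) = (-48 + C)/(-22 + C) (d(C) = (C - 48)/(C - 22) = (-48 + C)/(-22 + C))
-66*d(9) = -66*(-48 + 9)/(-22 + 9) = -66*(-39)/(-13) = -(-66)*(-39)/13 = -66*3 = -198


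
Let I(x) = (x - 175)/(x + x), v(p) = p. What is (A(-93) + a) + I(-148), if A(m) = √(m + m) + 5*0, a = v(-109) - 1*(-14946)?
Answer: 4392075/296 + I*√186 ≈ 14838.0 + 13.638*I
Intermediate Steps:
a = 14837 (a = -109 - 1*(-14946) = -109 + 14946 = 14837)
A(m) = √2*√m (A(m) = √(2*m) + 0 = √2*√m + 0 = √2*√m)
I(x) = (-175 + x)/(2*x) (I(x) = (-175 + x)/((2*x)) = (-175 + x)*(1/(2*x)) = (-175 + x)/(2*x))
(A(-93) + a) + I(-148) = (√2*√(-93) + 14837) + (½)*(-175 - 148)/(-148) = (√2*(I*√93) + 14837) + (½)*(-1/148)*(-323) = (I*√186 + 14837) + 323/296 = (14837 + I*√186) + 323/296 = 4392075/296 + I*√186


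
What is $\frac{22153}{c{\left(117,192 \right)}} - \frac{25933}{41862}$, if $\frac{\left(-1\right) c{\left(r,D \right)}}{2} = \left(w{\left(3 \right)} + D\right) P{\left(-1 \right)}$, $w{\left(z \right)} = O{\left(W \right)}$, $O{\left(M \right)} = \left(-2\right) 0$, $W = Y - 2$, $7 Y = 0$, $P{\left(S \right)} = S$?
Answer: $\frac{152901769}{2679168} \approx 57.071$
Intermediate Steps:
$Y = 0$ ($Y = \frac{1}{7} \cdot 0 = 0$)
$W = -2$ ($W = 0 - 2 = -2$)
$O{\left(M \right)} = 0$
$w{\left(z \right)} = 0$
$c{\left(r,D \right)} = 2 D$ ($c{\left(r,D \right)} = - 2 \left(0 + D\right) \left(-1\right) = - 2 D \left(-1\right) = - 2 \left(- D\right) = 2 D$)
$\frac{22153}{c{\left(117,192 \right)}} - \frac{25933}{41862} = \frac{22153}{2 \cdot 192} - \frac{25933}{41862} = \frac{22153}{384} - \frac{25933}{41862} = \frac{152901769}{2679168}$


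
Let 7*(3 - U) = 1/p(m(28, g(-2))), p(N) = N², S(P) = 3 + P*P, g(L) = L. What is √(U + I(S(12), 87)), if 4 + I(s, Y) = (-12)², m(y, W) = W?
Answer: √28021/14 ≈ 11.957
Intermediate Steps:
S(P) = 3 + P²
I(s, Y) = 140 (I(s, Y) = -4 + (-12)² = -4 + 144 = 140)
U = 83/28 (U = 3 - 1/(7*((-2)²)) = 3 - ⅐/4 = 3 - ⅐*¼ = 3 - 1/28 = 83/28 ≈ 2.9643)
√(U + I(S(12), 87)) = √(83/28 + 140) = √(4003/28) = √28021/14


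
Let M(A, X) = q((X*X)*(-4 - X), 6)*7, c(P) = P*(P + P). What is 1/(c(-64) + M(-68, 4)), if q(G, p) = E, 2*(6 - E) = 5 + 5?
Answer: 1/8199 ≈ 0.00012197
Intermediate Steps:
c(P) = 2*P**2 (c(P) = P*(2*P) = 2*P**2)
E = 1 (E = 6 - (5 + 5)/2 = 6 - 1/2*10 = 6 - 5 = 1)
q(G, p) = 1
M(A, X) = 7 (M(A, X) = 1*7 = 7)
1/(c(-64) + M(-68, 4)) = 1/(2*(-64)**2 + 7) = 1/(2*4096 + 7) = 1/(8192 + 7) = 1/8199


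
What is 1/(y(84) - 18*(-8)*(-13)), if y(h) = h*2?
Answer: -1/1704 ≈ -0.00058685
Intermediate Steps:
y(h) = 2*h
1/(y(84) - 18*(-8)*(-13)) = 1/(2*84 - 18*(-8)*(-13)) = 1/(168 + 144*(-13)) = 1/(168 - 1872) = 1/(-1704) = -1/1704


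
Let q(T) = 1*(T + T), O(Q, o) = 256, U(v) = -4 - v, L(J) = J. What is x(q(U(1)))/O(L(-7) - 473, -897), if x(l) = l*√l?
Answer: -5*I*√10/128 ≈ -0.12353*I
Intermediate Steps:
q(T) = 2*T (q(T) = 1*(2*T) = 2*T)
x(l) = l^(3/2)
x(q(U(1)))/O(L(-7) - 473, -897) = (2*(-4 - 1*1))^(3/2)/256 = (2*(-4 - 1))^(3/2)*(1/256) = (2*(-5))^(3/2)*(1/256) = (-10)^(3/2)*(1/256) = -10*I*√10*(1/256) = -5*I*√10/128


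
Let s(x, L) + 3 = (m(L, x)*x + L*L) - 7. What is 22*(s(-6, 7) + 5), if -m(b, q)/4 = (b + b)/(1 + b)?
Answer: 1892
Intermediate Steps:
m(b, q) = -8*b/(1 + b) (m(b, q) = -4*(b + b)/(1 + b) = -4*2*b/(1 + b) = -8*b/(1 + b))
s(x, L) = -10 + L**2 - 8*L*x/(1 + L) (s(x, L) = -3 + (((-8*L/(1 + L))*x + L*L) - 7) = -3 + ((-8*L*x/(1 + L) + L**2) - 7) = -3 + ((L**2 - 8*L*x/(1 + L)) - 7) = -3 + (-7 + L**2 - 8*L*x/(1 + L)) = -10 + L**2 - 8*L*x/(1 + L))
22*(s(-6, 7) + 5) = 22*(((1 + 7)*(-10 + 7**2) - 8*7*(-6))/(1 + 7) + 5) = 22*((8*(-10 + 49) + 336)/8 + 5) = 22*((8*39 + 336)/8 + 5) = 22*((312 + 336)/8 + 5) = 22*((1/8)*648 + 5) = 22*(81 + 5) = 22*86 = 1892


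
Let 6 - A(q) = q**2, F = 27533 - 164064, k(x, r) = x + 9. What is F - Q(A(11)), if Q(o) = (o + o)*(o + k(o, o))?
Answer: -187361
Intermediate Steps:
k(x, r) = 9 + x
F = -136531
A(q) = 6 - q**2
Q(o) = 2*o*(9 + 2*o) (Q(o) = (o + o)*(o + (9 + o)) = (2*o)*(9 + 2*o) = 2*o*(9 + 2*o))
F - Q(A(11)) = -136531 - 2*(6 - 1*11**2)*(9 + 2*(6 - 1*11**2)) = -136531 - 2*(6 - 1*121)*(9 + 2*(6 - 1*121)) = -136531 - 2*(6 - 121)*(9 + 2*(6 - 121)) = -136531 - 2*(-115)*(9 + 2*(-115)) = -136531 - 2*(-115)*(9 - 230) = -136531 - 2*(-115)*(-221) = -136531 - 1*50830 = -136531 - 50830 = -187361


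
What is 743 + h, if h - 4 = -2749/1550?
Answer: 1155101/1550 ≈ 745.23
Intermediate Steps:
h = 3451/1550 (h = 4 - 2749/1550 = 3451/1550 ≈ 2.2265)
743 + h = 743 + 3451/1550 = 1155101/1550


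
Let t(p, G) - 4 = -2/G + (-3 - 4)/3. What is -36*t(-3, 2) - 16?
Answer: -40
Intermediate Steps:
t(p, G) = 5/3 - 2/G (t(p, G) = 4 + (-2/G + (-3 - 4)/3) = 4 + (-2/G - 7*⅓) = 4 + (-2/G - 7/3) = 4 + (-7/3 - 2/G) = 5/3 - 2/G)
-36*t(-3, 2) - 16 = -36*(5/3 - 2/2) - 16 = -36*(5/3 - 2*½) - 16 = -36*(5/3 - 1) - 16 = -36*⅔ - 16 = -24 - 16 = -40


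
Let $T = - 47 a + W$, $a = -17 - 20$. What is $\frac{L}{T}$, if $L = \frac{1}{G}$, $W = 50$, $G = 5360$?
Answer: $\frac{1}{9589040} \approx 1.0429 \cdot 10^{-7}$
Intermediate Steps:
$a = -37$
$L = \frac{1}{5360} \approx 0.00018657$
$T = 1789$ ($T = \left(-47\right) \left(-37\right) + 50 = 1739 + 50 = 1789$)
$\frac{L}{T} = \frac{1}{5360 \cdot 1789} = \frac{1}{5360} \cdot \frac{1}{1789} = \frac{1}{9589040}$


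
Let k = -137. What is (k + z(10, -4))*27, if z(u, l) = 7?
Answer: -3510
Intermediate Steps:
(k + z(10, -4))*27 = (-137 + 7)*27 = -130*27 = -3510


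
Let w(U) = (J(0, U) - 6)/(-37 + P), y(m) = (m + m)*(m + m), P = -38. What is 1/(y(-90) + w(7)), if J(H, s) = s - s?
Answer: 25/810002 ≈ 3.0864e-5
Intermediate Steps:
J(H, s) = 0
y(m) = 4*m² (y(m) = (2*m)*(2*m) = 4*m²)
w(U) = 2/25 (w(U) = (0 - 6)/(-37 - 38) = -6/(-75) = -6*(-1/75) = 2/25)
1/(y(-90) + w(7)) = 1/(4*(-90)² + 2/25) = 1/(4*8100 + 2/25) = 1/(32400 + 2/25) = 1/(810002/25) = 25/810002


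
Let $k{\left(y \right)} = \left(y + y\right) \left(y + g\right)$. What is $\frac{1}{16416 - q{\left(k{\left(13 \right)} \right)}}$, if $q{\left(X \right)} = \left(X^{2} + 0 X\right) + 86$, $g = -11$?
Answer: $\frac{1}{13626} \approx 7.3389 \cdot 10^{-5}$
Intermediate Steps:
$k{\left(y \right)} = 2 y \left(-11 + y\right)$ ($k{\left(y \right)} = \left(y + y\right) \left(y - 11\right) = 2 y \left(-11 + y\right)$)
$q{\left(X \right)} = 86 + X^{2}$ ($q{\left(X \right)} = \left(X^{2} + 0\right) + 86 = X^{2} + 86 = 86 + X^{2}$)
$\frac{1}{16416 - q{\left(k{\left(13 \right)} \right)}} = \frac{1}{16416 - \left(86 + \left(2 \cdot 13 \left(-11 + 13\right)\right)^{2}\right)} = \frac{1}{16416 - \left(86 + \left(2 \cdot 13 \cdot 2\right)^{2}\right)} = \frac{1}{16416 - \left(86 + 52^{2}\right)} = \frac{1}{16416 - \left(86 + 2704\right)} = \frac{1}{16416 - 2790} = \frac{1}{13626}$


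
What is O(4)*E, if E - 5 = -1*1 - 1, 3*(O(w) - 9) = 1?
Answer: 28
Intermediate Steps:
O(w) = 28/3 (O(w) = 9 + (⅓)*1 = 9 + ⅓ = 28/3)
E = 3 (E = 5 + (-1*1 - 1) = 5 + (-1 - 1) = 5 - 2 = 3)
O(4)*E = (28/3)*3 = 28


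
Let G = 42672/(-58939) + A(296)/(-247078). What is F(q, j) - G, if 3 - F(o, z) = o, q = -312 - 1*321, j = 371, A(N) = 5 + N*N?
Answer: 545733931791/856619426 ≈ 637.08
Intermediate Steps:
A(N) = 5 + N²
q = -633 (q = -312 - 321 = -633)
F(o, z) = 3 - o
G = -923976855/856619426 (G = 42672/(-58939) + (5 + 296²)/(-247078) = 42672*(-1/58939) + (5 + 87616)*(-1/247078) = -42672/58939 + 87621*(-1/247078) = -42672/58939 - 87621/247078 = -923976855/856619426 ≈ -1.0786)
F(q, j) - G = (3 - 1*(-633)) - 1*(-923976855/856619426) = (3 + 633) + 923976855/856619426 = 636 + 923976855/856619426 = 545733931791/856619426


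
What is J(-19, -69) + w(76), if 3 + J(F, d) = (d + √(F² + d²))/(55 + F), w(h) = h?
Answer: 853/12 + √5122/36 ≈ 73.071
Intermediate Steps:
J(F, d) = -3 + (d + √(F² + d²))/(55 + F)
J(-19, -69) + w(76) = (-165 - 69 + √((-19)² + (-69)²) - 3*(-19))/(55 - 19) + 76 = (-165 - 69 + √(361 + 4761) + 57)/36 + 76 = (-165 - 69 + √5122 + 57)/36 + 76 = (-177 + √5122)/36 + 76 = (-59/12 + √5122/36) + 76 = 853/12 + √5122/36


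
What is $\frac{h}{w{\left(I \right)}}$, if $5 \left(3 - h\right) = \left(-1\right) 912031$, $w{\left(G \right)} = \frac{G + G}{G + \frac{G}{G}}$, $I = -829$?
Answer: $\frac{377587044}{4145} \approx 91095.0$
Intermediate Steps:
$w{\left(G \right)} = \frac{2 G}{1 + G}$ ($w{\left(G \right)} = \frac{2 G}{G + 1} = \frac{2 G}{1 + G}$)
$h = \frac{912046}{5}$ ($h = 3 - \frac{\left(-1\right) 912031}{5} = 3 - - \frac{912031}{5} = 3 + \frac{912031}{5} = \frac{912046}{5} \approx 1.8241 \cdot 10^{5}$)
$\frac{h}{w{\left(I \right)}} = \frac{912046}{5 \cdot 2 \left(-829\right) \frac{1}{1 - 829}} = \frac{912046}{5 \cdot 2 \left(-829\right) \frac{1}{-828}} = \frac{912046}{5 \cdot 2 \left(-829\right) \left(- \frac{1}{828}\right)} = \frac{912046}{5 \cdot \frac{829}{414}} = \frac{912046}{5} \cdot \frac{414}{829} = \frac{377587044}{4145}$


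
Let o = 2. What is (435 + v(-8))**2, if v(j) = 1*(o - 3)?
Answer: 188356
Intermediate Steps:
v(j) = -1 (v(j) = 1*(2 - 3) = 1*(-1) = -1)
(435 + v(-8))**2 = (435 - 1)**2 = 434**2 = 188356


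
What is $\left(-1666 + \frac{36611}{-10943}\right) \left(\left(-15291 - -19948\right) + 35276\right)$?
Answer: $- \frac{23531678307}{353} \approx -6.6662 \cdot 10^{7}$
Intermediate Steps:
$\left(-1666 + \frac{36611}{-10943}\right) \left(\left(-15291 - -19948\right) + 35276\right) = \left(-1666 + 36611 \left(- \frac{1}{10943}\right)\right) \left(\left(-15291 + 19948\right) + 35276\right) = \left(-1666 - \frac{1181}{353}\right) \left(4657 + 35276\right) = \left(- \frac{589279}{353}\right) 39933 = - \frac{23531678307}{353}$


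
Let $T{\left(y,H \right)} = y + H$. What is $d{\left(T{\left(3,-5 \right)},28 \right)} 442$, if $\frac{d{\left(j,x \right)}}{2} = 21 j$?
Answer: $-37128$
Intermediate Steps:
$T{\left(y,H \right)} = H + y$
$d{\left(j,x \right)} = 42 j$ ($d{\left(j,x \right)} = 2 \cdot 21 j = 42 j$)
$d{\left(T{\left(3,-5 \right)},28 \right)} 442 = 42 \left(-5 + 3\right) 442 = 42 \left(-2\right) 442 = \left(-84\right) 442 = -37128$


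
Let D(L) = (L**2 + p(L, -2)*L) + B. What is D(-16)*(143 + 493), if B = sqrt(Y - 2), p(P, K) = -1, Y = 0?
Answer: 172992 + 636*I*sqrt(2) ≈ 1.7299e+5 + 899.44*I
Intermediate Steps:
B = I*sqrt(2) (B = sqrt(0 - 2) = sqrt(-2) = I*sqrt(2) ≈ 1.4142*I)
D(L) = L**2 - L + I*sqrt(2) (D(L) = (L**2 - L) + I*sqrt(2) = L**2 - L + I*sqrt(2))
D(-16)*(143 + 493) = ((-16)**2 - 1*(-16) + I*sqrt(2))*(143 + 493) = (256 + 16 + I*sqrt(2))*636 = (272 + I*sqrt(2))*636 = 172992 + 636*I*sqrt(2)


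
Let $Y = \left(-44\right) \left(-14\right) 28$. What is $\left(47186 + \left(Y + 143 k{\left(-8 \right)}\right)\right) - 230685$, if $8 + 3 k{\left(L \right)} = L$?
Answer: $- \frac{501041}{3} \approx -1.6701 \cdot 10^{5}$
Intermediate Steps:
$k{\left(L \right)} = - \frac{8}{3} + \frac{L}{3}$
$Y = 17248$ ($Y = 616 \cdot 28 = 17248$)
$\left(47186 + \left(Y + 143 k{\left(-8 \right)}\right)\right) - 230685 = \left(47186 + \left(17248 + 143 \left(- \frac{8}{3} + \frac{1}{3} \left(-8\right)\right)\right)\right) - 230685 = \left(47186 + \left(17248 + 143 \left(- \frac{8}{3} - \frac{8}{3}\right)\right)\right) - 230685 = \left(47186 + \left(17248 + 143 \left(- \frac{16}{3}\right)\right)\right) - 230685 = \left(47186 + \left(17248 - \frac{2288}{3}\right)\right) - 230685 = \left(47186 + \frac{49456}{3}\right) - 230685 = \frac{191014}{3} - 230685 = - \frac{501041}{3}$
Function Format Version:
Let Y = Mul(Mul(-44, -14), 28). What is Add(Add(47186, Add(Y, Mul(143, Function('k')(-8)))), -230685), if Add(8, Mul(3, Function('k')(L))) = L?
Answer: Rational(-501041, 3) ≈ -1.6701e+5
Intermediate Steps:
Function('k')(L) = Add(Rational(-8, 3), Mul(Rational(1, 3), L))
Y = 17248 (Y = Mul(616, 28) = 17248)
Add(Add(47186, Add(Y, Mul(143, Function('k')(-8)))), -230685) = Add(Add(47186, Add(17248, Mul(143, Add(Rational(-8, 3), Mul(Rational(1, 3), -8))))), -230685) = Add(Add(47186, Add(17248, Mul(143, Add(Rational(-8, 3), Rational(-8, 3))))), -230685) = Add(Add(47186, Add(17248, Mul(143, Rational(-16, 3)))), -230685) = Add(Add(47186, Add(17248, Rational(-2288, 3))), -230685) = Add(Add(47186, Rational(49456, 3)), -230685) = Add(Rational(191014, 3), -230685) = Rational(-501041, 3)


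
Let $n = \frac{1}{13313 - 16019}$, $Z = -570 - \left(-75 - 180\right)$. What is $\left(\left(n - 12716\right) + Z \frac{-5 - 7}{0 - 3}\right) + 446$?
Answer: $- \frac{36612181}{2706} \approx -13530.0$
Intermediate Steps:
$Z = -315$ ($Z = -570 - -255 = -570 + 255 = -315$)
$n = - \frac{1}{2706}$ ($n = \frac{1}{-2706} = - \frac{1}{2706} \approx -0.00036955$)
$\left(\left(n - 12716\right) + Z \frac{-5 - 7}{0 - 3}\right) + 446 = \left(\left(- \frac{1}{2706} - 12716\right) - 315 \frac{-5 - 7}{0 - 3}\right) + 446 = \left(- \frac{34409497}{2706} - 315 \left(- \frac{12}{-3}\right)\right) + 446 = \left(- \frac{34409497}{2706} - 315 \left(\left(-12\right) \left(- \frac{1}{3}\right)\right)\right) + 446 = \left(- \frac{34409497}{2706} - 1260\right) + 446 = - \frac{37819057}{2706} + 446 = - \frac{36612181}{2706}$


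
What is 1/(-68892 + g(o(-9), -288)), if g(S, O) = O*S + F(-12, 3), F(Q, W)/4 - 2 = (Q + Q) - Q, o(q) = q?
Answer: -1/66340 ≈ -1.5074e-5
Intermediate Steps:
F(Q, W) = 8 + 4*Q (F(Q, W) = 8 + 4*((Q + Q) - Q) = 8 + 4*(2*Q - Q) = 8 + 4*Q)
g(S, O) = -40 + O*S (g(S, O) = O*S + (8 + 4*(-12)) = O*S + (8 - 48) = O*S - 40 = -40 + O*S)
1/(-68892 + g(o(-9), -288)) = 1/(-68892 + (-40 - 288*(-9))) = 1/(-68892 + (-40 + 2592)) = 1/(-68892 + 2552) = 1/(-66340) = -1/66340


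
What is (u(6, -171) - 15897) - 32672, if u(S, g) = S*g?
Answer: -49595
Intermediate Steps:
(u(6, -171) - 15897) - 32672 = (6*(-171) - 15897) - 32672 = (-1026 - 15897) - 32672 = -16923 - 32672 = -49595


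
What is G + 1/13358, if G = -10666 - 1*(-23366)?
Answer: 169646601/13358 ≈ 12700.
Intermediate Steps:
G = 12700 (G = -10666 + 23366 = 12700)
G + 1/13358 = 12700 + 1/13358 = 169646601/13358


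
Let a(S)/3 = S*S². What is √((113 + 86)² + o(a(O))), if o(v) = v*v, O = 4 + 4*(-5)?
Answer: √151034545 ≈ 12290.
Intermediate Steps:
O = -16 (O = 4 - 20 = -16)
a(S) = 3*S³ (a(S) = 3*(S*S²) = 3*S³)
o(v) = v²
√((113 + 86)² + o(a(O))) = √((113 + 86)² + (3*(-16)³)²) = √(199² + (3*(-4096))²) = √(39601 + (-12288)²) = √(39601 + 150994944) = √151034545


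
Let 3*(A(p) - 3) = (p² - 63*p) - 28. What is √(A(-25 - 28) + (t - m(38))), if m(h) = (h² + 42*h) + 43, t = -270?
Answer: I*√1310 ≈ 36.194*I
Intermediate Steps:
m(h) = 43 + h² + 42*h
A(p) = -19/3 - 21*p + p²/3 (A(p) = 3 + ((p² - 63*p) - 28)/3 = 3 + (-28 + p² - 63*p)/3 = 3 + (-28/3 - 21*p + p²/3) = -19/3 - 21*p + p²/3)
√(A(-25 - 28) + (t - m(38))) = √((-19/3 - 21*(-25 - 28) + (-25 - 28)²/3) + (-270 - (43 + 38² + 42*38))) = √((-19/3 - 21*(-53) + (⅓)*(-53)²) + (-270 - (43 + 1444 + 1596))) = √((-19/3 + 1113 + (⅓)*2809) + (-270 - 1*3083)) = √((-19/3 + 1113 + 2809/3) + (-270 - 3083)) = √(2043 - 3353) = √(-1310) = I*√1310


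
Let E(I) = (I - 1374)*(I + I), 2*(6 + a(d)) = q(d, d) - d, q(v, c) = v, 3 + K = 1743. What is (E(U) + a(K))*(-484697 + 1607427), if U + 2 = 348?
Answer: -798689912860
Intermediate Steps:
K = 1740 (K = -3 + 1743 = 1740)
U = 346 (U = -2 + 348 = 346)
a(d) = -6 (a(d) = -6 + (d - d)/2 = -6 + (1/2)*0 = -6 + 0 = -6)
E(I) = 2*I*(-1374 + I) (E(I) = (-1374 + I)*(2*I) = 2*I*(-1374 + I))
(E(U) + a(K))*(-484697 + 1607427) = (2*346*(-1374 + 346) - 6)*(-484697 + 1607427) = (2*346*(-1028) - 6)*1122730 = (-711376 - 6)*1122730 = -711382*1122730 = -798689912860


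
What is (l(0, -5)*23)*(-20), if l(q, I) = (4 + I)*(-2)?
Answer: -920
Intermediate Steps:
l(q, I) = -8 - 2*I
(l(0, -5)*23)*(-20) = ((-8 - 2*(-5))*23)*(-20) = ((-8 + 10)*23)*(-20) = (2*23)*(-20) = 46*(-20) = -920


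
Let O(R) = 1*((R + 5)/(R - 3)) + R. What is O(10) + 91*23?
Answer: 14736/7 ≈ 2105.1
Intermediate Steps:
O(R) = R + (5 + R)/(-3 + R) (O(R) = 1*((5 + R)/(-3 + R)) + R = (5 + R)/(-3 + R) + R = R + (5 + R)/(-3 + R))
O(10) + 91*23 = (5 + 10² - 2*10)/(-3 + 10) + 91*23 = (5 + 100 - 20)/7 + 2093 = (⅐)*85 + 2093 = 85/7 + 2093 = 14736/7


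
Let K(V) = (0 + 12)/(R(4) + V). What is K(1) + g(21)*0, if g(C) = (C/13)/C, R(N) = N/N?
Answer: 6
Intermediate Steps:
R(N) = 1
g(C) = 1/13 (g(C) = (C*(1/13))/C = (C/13)/C = 1/13)
K(V) = 12/(1 + V) (K(V) = (0 + 12)/(1 + V) = 12/(1 + V))
K(1) + g(21)*0 = 12/(1 + 1) + (1/13)*0 = 12/2 + 0 = 12*(½) + 0 = 6 + 0 = 6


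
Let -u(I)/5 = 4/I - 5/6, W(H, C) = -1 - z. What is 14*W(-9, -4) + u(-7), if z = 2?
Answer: -1469/42 ≈ -34.976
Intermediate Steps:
W(H, C) = -3 (W(H, C) = -1 - 1*2 = -1 - 2 = -3)
u(I) = 25/6 - 20/I (u(I) = -5*(4/I - 5/6) = -5*(4/I - 5*⅙) = -5*(4/I - ⅚) = -5*(-⅚ + 4/I) = 25/6 - 20/I)
14*W(-9, -4) + u(-7) = 14*(-3) + (25/6 - 20/(-7)) = -42 + (25/6 - 20*(-⅐)) = -42 + (25/6 + 20/7) = -42 + 295/42 = -1469/42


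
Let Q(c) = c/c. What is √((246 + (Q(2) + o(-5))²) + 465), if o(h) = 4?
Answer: 4*√46 ≈ 27.129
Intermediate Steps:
Q(c) = 1
√((246 + (Q(2) + o(-5))²) + 465) = √((246 + (1 + 4)²) + 465) = √((246 + 5²) + 465) = √((246 + 25) + 465) = √(271 + 465) = √736 = 4*√46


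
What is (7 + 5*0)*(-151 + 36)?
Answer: -805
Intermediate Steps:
(7 + 5*0)*(-151 + 36) = (7 + 0)*(-115) = 7*(-115) = -805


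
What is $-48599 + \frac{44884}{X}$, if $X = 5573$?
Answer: $- \frac{270797343}{5573} \approx -48591.0$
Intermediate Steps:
$-48599 + \frac{44884}{X} = -48599 + \frac{44884}{5573} = - \frac{270797343}{5573}$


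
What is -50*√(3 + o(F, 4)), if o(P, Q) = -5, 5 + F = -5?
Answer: -50*I*√2 ≈ -70.711*I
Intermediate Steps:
F = -10 (F = -5 - 5 = -10)
-50*√(3 + o(F, 4)) = -50*√(3 - 5) = -50*I*√2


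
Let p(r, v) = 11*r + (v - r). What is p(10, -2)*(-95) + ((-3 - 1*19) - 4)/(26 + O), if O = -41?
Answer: -139624/15 ≈ -9308.3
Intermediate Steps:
p(r, v) = v + 10*r
p(10, -2)*(-95) + ((-3 - 1*19) - 4)/(26 + O) = (-2 + 10*10)*(-95) + ((-3 - 1*19) - 4)/(26 - 41) = (-2 + 100)*(-95) + ((-3 - 19) - 4)/(-15) = 98*(-95) + (-22 - 4)*(-1/15) = -9310 - 26*(-1/15) = -9310 + 26/15 = -139624/15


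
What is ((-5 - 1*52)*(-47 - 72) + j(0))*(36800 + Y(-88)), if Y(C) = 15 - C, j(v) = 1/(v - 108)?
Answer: 9011257463/36 ≈ 2.5031e+8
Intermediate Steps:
j(v) = 1/(-108 + v)
((-5 - 1*52)*(-47 - 72) + j(0))*(36800 + Y(-88)) = ((-5 - 1*52)*(-47 - 72) + 1/(-108 + 0))*(36800 + (15 - 1*(-88))) = ((-5 - 52)*(-119) + 1/(-108))*(36800 + (15 + 88)) = (-57*(-119) - 1/108)*(36800 + 103) = (6783 - 1/108)*36903 = (732563/108)*36903 = 9011257463/36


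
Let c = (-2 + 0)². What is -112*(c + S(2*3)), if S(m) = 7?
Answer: -1232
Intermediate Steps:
c = 4 (c = (-2)² = 4)
-112*(c + S(2*3)) = -112*(4 + 7) = -112*11 = -1232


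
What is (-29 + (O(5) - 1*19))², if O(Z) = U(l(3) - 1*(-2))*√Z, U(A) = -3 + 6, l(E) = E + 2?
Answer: 2349 - 288*√5 ≈ 1705.0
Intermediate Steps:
l(E) = 2 + E
U(A) = 3
O(Z) = 3*√Z
(-29 + (O(5) - 1*19))² = (-29 + (3*√5 - 1*19))² = (-29 + (3*√5 - 19))² = (-29 + (-19 + 3*√5))² = (-48 + 3*√5)²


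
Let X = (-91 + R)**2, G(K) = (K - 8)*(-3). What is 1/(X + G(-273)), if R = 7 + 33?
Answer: 1/3444 ≈ 0.00029036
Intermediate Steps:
R = 40
G(K) = 24 - 3*K (G(K) = (-8 + K)*(-3) = 24 - 3*K)
X = 2601 (X = (-91 + 40)**2 = (-51)**2 = 2601)
1/(X + G(-273)) = 1/(2601 + (24 - 3*(-273))) = 1/(2601 + (24 + 819)) = 1/(2601 + 843) = 1/3444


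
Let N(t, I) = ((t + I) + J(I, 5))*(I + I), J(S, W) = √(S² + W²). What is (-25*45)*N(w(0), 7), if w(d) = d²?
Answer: -110250 - 15750*√74 ≈ -2.4574e+5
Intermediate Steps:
N(t, I) = 2*I*(I + t + √(25 + I²)) (N(t, I) = ((t + I) + √(I² + 5²))*(I + I) = ((I + t) + √(I² + 25))*(2*I) = ((I + t) + √(25 + I²))*(2*I) = (I + t + √(25 + I²))*(2*I) = 2*I*(I + t + √(25 + I²)))
(-25*45)*N(w(0), 7) = (-25*45)*(2*7*(7 + 0² + √(25 + 7²))) = -2250*7*(7 + 0 + √(25 + 49)) = -2250*7*(7 + 0 + √74) = -2250*7*(7 + √74) = -1125*(98 + 14*√74) = -110250 - 15750*√74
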